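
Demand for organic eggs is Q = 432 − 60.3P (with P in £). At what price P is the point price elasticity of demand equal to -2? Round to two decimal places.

Ed = −60.3P/(432 − 60.3P). Set this equal to -2:
60.3P = 2·(432 − 60.3P) ⇒ 60.3P(1 + 2) = 2·432
P = 2·432 / (60.3·3) = 4.7761…

4.78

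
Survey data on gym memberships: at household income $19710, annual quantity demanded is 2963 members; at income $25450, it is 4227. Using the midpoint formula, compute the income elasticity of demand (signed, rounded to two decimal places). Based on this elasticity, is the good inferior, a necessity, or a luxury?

%ΔQ = (4227 − 2963)/[( 2963 + 4227)/2] = 1264/3595 = 0.351599…
%ΔIncome = (25450 − 19710)/[( 19710 + 25450)/2] = 5740/22580 = 0.254207…
E_income = (1264/3595) / (5740/22580) = 1.3831…
E_income > 1 ⇒ normal good, luxury.

1.38; luxury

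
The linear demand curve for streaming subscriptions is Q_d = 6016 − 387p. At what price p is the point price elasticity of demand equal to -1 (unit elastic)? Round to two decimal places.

Ed = −387p/(6016 − 387p). Set this equal to -1:
387p = 1·(6016 − 387p) ⇒ 387p(1 + 1) = 1·6016
p = 1·6016 / (387·2) = 7.7726…

7.77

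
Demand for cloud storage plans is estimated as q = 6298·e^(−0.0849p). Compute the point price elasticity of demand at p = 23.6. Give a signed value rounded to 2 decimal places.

-2.00

dq/dp = −0.0849·q = -72.1009. At p = 23.6, q = 849.245.
Ed = (dq/dp)·(p/q) = (-72.1009) × (23.6/849.245) = -2.0036…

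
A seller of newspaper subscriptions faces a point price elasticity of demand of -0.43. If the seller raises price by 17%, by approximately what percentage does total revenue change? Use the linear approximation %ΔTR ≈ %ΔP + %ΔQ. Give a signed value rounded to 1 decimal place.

+9.7%

%ΔQ ≈ Ed × %ΔP = (-0.43) × (+17%) = -7.3100%
%ΔTR ≈ %ΔP + %ΔQ = (+17%) + (-7.3100%) = +9.6900%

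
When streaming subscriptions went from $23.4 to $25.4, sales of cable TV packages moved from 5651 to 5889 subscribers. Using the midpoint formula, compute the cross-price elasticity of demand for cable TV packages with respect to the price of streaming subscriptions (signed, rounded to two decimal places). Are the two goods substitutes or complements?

0.50; substitutes

%ΔQ_{cable TV packages} = (5889 − 5651)/avg = 238/5770 = 0.041247…
%ΔP_{streaming subscriptions} = (25.4 − 23.4)/avg = 2/24.4 = 0.081967…
E_cross = (238/5770) / (2/24.4) = 0.5032…
E_cross > 0 ⇒ the goods are substitutes.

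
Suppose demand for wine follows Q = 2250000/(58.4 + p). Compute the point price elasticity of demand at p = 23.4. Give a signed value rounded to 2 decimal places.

dQ/dp = −2250000/(58.4 + p)² = -336.261. At p = 23.4, Q = 27506.1.
Ed = (dQ/dp)·(p/Q) = (-336.261) × (23.4/27506.1) = -0.2860…

-0.29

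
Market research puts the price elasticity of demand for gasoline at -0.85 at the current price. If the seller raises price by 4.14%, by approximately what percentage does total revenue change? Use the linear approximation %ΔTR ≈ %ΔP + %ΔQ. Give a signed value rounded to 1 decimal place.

%ΔQ ≈ Ed × %ΔP = (-0.85) × (+4.14%) = -3.5190%
%ΔTR ≈ %ΔP + %ΔQ = (+4.14%) + (-3.5190%) = +0.6210%

+0.6%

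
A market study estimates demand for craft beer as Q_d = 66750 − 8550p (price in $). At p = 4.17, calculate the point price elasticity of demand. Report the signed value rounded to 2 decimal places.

dQ_d/dp = −8550. At p = 4.17, Q_d = 66750 − 8550(4.17) = 31096.5.
Ed = (dQ_d/dp)·(p/Q_d) = −8550 × (4.17/31096.5) = -1.1465…

-1.15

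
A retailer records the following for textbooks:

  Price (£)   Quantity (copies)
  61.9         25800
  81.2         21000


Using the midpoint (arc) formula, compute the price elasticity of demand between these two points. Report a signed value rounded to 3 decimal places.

%ΔQ = (21000 − 25800) / [(25800 + 21000)/2] = -4800/23400 = -0.205128…
%ΔP = (81.2 − 61.9) / [(61.9 + 81.2)/2] = 19.3/71.55 = 0.269741…
Arc Ed = %ΔQ / %ΔP = (-4800/23400) / (19.3/71.55) = -0.76046…

-0.760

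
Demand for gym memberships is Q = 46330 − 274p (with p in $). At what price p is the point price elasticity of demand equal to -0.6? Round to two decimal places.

Ed = −274p/(46330 − 274p). Set this equal to -0.6:
274p = 0.6·(46330 − 274p) ⇒ 274p(1 + 0.6) = 0.6·46330
p = 0.6·46330 / (274·1.6) = 63.4078…

63.41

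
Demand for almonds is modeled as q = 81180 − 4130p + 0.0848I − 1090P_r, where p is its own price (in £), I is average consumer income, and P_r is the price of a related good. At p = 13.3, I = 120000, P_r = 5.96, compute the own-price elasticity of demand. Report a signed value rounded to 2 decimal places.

-1.84

At the given values, q = 81180 − 4130(13.3) + 0.0848(120000) − 1090(5.96) = 29930.6.
∂q/∂p = −4130.
E = (-4130) × (13.3/29930.6) = -1.8352…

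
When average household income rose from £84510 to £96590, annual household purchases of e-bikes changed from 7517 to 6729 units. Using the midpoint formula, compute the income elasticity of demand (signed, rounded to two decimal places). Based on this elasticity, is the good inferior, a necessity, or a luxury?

%ΔQ = (6729 − 7517)/[( 7517 + 6729)/2] = -788/7123 = -0.110627…
%ΔIncome = (96590 − 84510)/[( 84510 + 96590)/2] = 12080/90550 = 0.133406…
E_income = (-788/7123) / (12080/90550) = -0.8292…
E_income < 0 ⇒ inferior good.

-0.83; inferior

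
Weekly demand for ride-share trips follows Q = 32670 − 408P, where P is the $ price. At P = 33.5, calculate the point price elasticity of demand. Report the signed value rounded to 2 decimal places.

-0.72

dQ/dP = −408. At P = 33.5, Q = 32670 − 408(33.5) = 19002.
Ed = (dQ/dP)·(P/Q) = −408 × (33.5/19002) = -0.7192…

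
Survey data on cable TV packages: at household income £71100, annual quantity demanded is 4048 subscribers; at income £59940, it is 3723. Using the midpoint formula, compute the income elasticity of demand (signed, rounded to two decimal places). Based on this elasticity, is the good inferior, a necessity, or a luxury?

0.49; necessity

%ΔQ = (3723 − 4048)/[( 4048 + 3723)/2] = -325/3885.5 = -0.083644…
%ΔIncome = (59940 − 71100)/[( 71100 + 59940)/2] = -11160/65520 = -0.170329…
E_income = (-325/3885.5) / (-11160/65520) = 0.4910…
0 < E_income < 1 ⇒ normal good, necessity.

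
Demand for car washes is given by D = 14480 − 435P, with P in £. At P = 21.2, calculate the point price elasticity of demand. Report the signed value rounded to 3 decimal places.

-1.754

dD/dP = −435. At P = 21.2, D = 14480 − 435(21.2) = 5258.
Ed = (dD/dP)·(P/D) = −435 × (21.2/5258) = -1.75389…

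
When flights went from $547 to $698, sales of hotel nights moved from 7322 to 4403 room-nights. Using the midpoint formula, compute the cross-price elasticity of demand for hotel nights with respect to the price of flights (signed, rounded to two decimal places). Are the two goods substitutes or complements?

-2.05; complements

%ΔQ_{hotel nights} = (4403 − 7322)/avg = -2919/5862.5 = -0.497910…
%ΔP_{flights} = (698 − 547)/avg = 151/622.5 = 0.242570…
E_cross = (-2919/5862.5) / (151/622.5) = -2.0526…
E_cross < 0 ⇒ the goods are complements.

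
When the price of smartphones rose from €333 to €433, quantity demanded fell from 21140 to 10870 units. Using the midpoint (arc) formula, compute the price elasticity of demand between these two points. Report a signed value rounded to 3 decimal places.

-2.458

%ΔQ = (10870 − 21140) / [(21140 + 10870)/2] = -10270/16005 = -0.641674…
%ΔP = (433 − 333) / [(333 + 433)/2] = 100/383 = 0.261096…
Arc Ed = %ΔQ / %ΔP = (-10270/16005) / (100/383) = -2.45761…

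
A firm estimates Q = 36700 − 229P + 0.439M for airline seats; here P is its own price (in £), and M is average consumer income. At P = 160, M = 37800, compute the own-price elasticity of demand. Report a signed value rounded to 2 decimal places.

-2.20

At the given values, Q = 36700 − 229(160) + 0.439(37800) = 16654.2.
∂Q/∂P = −229.
E = (-229) × (160/16654.2) = -2.2000…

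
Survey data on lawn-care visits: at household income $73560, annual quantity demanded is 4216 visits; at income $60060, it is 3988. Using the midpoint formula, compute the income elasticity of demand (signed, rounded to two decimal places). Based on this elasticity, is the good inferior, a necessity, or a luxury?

0.28; necessity

%ΔQ = (3988 − 4216)/[( 4216 + 3988)/2] = -228/4102 = -0.055582…
%ΔIncome = (60060 − 73560)/[( 73560 + 60060)/2] = -13500/66810 = -0.202065…
E_income = (-228/4102) / (-13500/66810) = 0.2750…
0 < E_income < 1 ⇒ normal good, necessity.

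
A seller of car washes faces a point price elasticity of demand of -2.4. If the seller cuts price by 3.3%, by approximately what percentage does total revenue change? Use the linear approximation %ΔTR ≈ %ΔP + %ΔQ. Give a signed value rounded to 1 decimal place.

+4.6%

%ΔQ ≈ Ed × %ΔP = (-2.4) × (-3.3%) = +7.9200%
%ΔTR ≈ %ΔP + %ΔQ = (-3.3%) + (+7.9200%) = +4.6200%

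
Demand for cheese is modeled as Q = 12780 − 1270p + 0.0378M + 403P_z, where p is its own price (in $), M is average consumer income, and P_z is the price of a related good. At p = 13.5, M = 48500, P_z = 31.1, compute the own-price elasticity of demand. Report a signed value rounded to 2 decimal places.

-1.71

At the given values, Q = 12780 − 1270(13.5) + 0.0378(48500) + 403(31.1) = 10001.6.
∂Q/∂p = −1270.
E = (-1270) × (13.5/10001.6) = -1.7142…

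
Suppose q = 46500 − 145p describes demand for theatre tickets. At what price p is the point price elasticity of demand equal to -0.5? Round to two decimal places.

Ed = −145p/(46500 − 145p). Set this equal to -0.5:
145p = 0.5·(46500 − 145p) ⇒ 145p(1 + 0.5) = 0.5·46500
p = 0.5·46500 / (145·1.5) = 106.8965…

106.90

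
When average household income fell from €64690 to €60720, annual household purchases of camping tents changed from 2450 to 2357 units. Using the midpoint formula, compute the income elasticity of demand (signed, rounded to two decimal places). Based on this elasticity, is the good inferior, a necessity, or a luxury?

%ΔQ = (2357 − 2450)/[( 2450 + 2357)/2] = -93/2403.5 = -0.038693…
%ΔIncome = (60720 − 64690)/[( 64690 + 60720)/2] = -3970/62705 = -0.063312…
E_income = (-93/2403.5) / (-3970/62705) = 0.6111…
0 < E_income < 1 ⇒ normal good, necessity.

0.61; necessity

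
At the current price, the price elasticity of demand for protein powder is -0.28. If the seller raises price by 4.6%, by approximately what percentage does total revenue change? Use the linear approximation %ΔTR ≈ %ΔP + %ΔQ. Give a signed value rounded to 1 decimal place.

%ΔQ ≈ Ed × %ΔP = (-0.28) × (+4.6%) = -1.2880%
%ΔTR ≈ %ΔP + %ΔQ = (+4.6%) + (-1.2880%) = +3.3120%

+3.3%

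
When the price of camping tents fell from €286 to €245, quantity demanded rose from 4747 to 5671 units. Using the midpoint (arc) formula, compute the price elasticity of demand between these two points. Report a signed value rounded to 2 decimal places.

-1.15

%ΔQ = (5671 − 4747) / [(4747 + 5671)/2] = 924/5209 = 0.177385…
%ΔP = (245 − 286) / [(286 + 245)/2] = -41/265.5 = -0.154425…
Arc Ed = %ΔQ / %ΔP = (924/5209) / (-41/265.5) = -1.1486…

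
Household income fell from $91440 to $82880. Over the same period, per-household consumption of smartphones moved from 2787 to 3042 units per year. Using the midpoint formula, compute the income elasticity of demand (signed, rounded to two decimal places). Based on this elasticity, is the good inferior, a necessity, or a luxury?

-0.89; inferior

%ΔQ = (3042 − 2787)/[( 2787 + 3042)/2] = 255/2914.5 = 0.087493…
%ΔIncome = (82880 − 91440)/[( 91440 + 82880)/2] = -8560/87160 = -0.098210…
E_income = (255/2914.5) / (-8560/87160) = -0.8908…
E_income < 0 ⇒ inferior good.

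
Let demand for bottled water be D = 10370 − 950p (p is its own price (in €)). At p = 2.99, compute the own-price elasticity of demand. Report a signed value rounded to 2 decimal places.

-0.38

At the given values, D = 10370 − 950(2.99) = 7529.5.
∂D/∂p = −950.
E = (-950) × (2.99/7529.5) = -0.3772…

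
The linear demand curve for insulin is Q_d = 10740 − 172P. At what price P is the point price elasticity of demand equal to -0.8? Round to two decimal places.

Ed = −172P/(10740 − 172P). Set this equal to -0.8:
172P = 0.8·(10740 − 172P) ⇒ 172P(1 + 0.8) = 0.8·10740
P = 0.8·10740 / (172·1.8) = 27.7519…

27.75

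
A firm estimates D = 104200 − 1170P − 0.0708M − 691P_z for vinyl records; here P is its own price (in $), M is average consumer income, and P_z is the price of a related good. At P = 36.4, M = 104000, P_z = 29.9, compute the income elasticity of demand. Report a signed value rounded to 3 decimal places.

At the given values, D = 104200 − 1170(36.4) − 0.0708(104000) − 691(29.9) = 33587.9.
∂D/∂M = -0.0708.
E = (-0.0708) × (104000/33587.9) = -0.21922…

-0.219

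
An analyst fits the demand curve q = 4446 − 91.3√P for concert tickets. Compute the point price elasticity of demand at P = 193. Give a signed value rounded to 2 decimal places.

dq/dP = −91.3/(2√P) = -3.28596. At P = 193, q = 3177.62.
Ed = (dq/dP)·(P/q) = (-3.28596) × (193/3177.62) = -0.1995…

-0.20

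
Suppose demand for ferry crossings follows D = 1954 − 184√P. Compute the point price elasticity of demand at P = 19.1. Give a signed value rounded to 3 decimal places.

-0.350

dD/dP = −184/(2√P) = -21.0509. At P = 19.1, D = 1149.85.
Ed = (dD/dP)·(P/D) = (-21.0509) × (19.1/1149.85) = -0.34967…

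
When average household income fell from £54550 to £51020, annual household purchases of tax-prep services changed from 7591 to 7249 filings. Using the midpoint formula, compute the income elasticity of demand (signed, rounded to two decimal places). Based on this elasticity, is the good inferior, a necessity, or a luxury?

0.69; necessity

%ΔQ = (7249 − 7591)/[( 7591 + 7249)/2] = -342/7420 = -0.046091…
%ΔIncome = (51020 − 54550)/[( 54550 + 51020)/2] = -3530/52785 = -0.066875…
E_income = (-342/7420) / (-3530/52785) = 0.6892…
0 < E_income < 1 ⇒ normal good, necessity.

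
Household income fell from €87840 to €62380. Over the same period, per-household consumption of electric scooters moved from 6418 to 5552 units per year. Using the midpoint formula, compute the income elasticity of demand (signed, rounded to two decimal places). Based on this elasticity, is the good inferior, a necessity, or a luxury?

0.43; necessity

%ΔQ = (5552 − 6418)/[( 6418 + 5552)/2] = -866/5985 = -0.144695…
%ΔIncome = (62380 − 87840)/[( 87840 + 62380)/2] = -25460/75110 = -0.338969…
E_income = (-866/5985) / (-25460/75110) = 0.4268…
0 < E_income < 1 ⇒ normal good, necessity.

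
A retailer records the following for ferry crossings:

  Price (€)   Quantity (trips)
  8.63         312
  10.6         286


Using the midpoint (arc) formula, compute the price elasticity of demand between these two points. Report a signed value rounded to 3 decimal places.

%ΔQ = (286 − 312) / [(312 + 286)/2] = -26/299 = -0.086956…
%ΔP = (10.6 − 8.63) / [(8.63 + 10.6)/2] = 1.97/9.615 = 0.204888…
Arc Ed = %ΔQ / %ΔP = (-26/299) / (1.97/9.615) = -0.42440…

-0.424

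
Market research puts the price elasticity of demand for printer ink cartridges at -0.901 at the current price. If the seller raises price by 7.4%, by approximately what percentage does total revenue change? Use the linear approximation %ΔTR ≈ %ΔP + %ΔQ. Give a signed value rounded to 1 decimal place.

%ΔQ ≈ Ed × %ΔP = (-0.901) × (+7.4%) = -6.6674%
%ΔTR ≈ %ΔP + %ΔQ = (+7.4%) + (-6.6674%) = +0.7326%

+0.7%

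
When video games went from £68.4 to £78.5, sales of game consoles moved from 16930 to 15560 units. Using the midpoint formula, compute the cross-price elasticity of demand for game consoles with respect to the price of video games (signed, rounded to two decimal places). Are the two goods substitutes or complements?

-0.61; complements

%ΔQ_{game consoles} = (15560 − 16930)/avg = -1370/16245 = -0.084333…
%ΔP_{video games} = (78.5 − 68.4)/avg = 10.1/73.45 = 0.137508…
E_cross = (-1370/16245) / (10.1/73.45) = -0.6132…
E_cross < 0 ⇒ the goods are complements.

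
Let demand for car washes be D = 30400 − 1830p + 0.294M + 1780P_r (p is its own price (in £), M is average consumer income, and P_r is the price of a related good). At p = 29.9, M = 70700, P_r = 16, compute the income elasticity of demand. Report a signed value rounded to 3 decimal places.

At the given values, D = 30400 − 1830(29.9) + 0.294(70700) + 1780(16) = 24948.8.
∂D/∂M = 0.294.
E = (0.294) × (70700/24948.8) = 0.83313…

0.833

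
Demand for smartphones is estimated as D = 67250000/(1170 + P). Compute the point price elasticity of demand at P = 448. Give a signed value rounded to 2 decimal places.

-0.28

dD/dP = −67250000/(1170 + P)² = -25.6883. At P = 448, D = 41563.7.
Ed = (dD/dP)·(P/D) = (-25.6883) × (448/41563.7) = -0.2768…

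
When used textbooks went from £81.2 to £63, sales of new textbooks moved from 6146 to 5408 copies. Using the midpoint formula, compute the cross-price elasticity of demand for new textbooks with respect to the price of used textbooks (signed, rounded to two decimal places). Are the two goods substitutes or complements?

%ΔQ_{new textbooks} = (5408 − 6146)/avg = -738/5777 = -0.127747…
%ΔP_{used textbooks} = (63 − 81.2)/avg = -18.2/72.1 = -0.252427…
E_cross = (-738/5777) / (-18.2/72.1) = 0.5060…
E_cross > 0 ⇒ the goods are substitutes.

0.51; substitutes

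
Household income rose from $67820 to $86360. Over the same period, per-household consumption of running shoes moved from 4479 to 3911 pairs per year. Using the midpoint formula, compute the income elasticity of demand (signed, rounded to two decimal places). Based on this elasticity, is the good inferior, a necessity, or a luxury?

%ΔQ = (3911 − 4479)/[( 4479 + 3911)/2] = -568/4195 = -0.135399…
%ΔIncome = (86360 − 67820)/[( 67820 + 86360)/2] = 18540/77090 = 0.240498…
E_income = (-568/4195) / (18540/77090) = -0.5629…
E_income < 0 ⇒ inferior good.

-0.56; inferior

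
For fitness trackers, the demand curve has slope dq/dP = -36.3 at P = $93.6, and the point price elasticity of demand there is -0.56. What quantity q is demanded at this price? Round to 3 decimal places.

Ed = (dq/dP)·(P/q) ⇒ q = (dq/dP)·P/Ed = (-36.3)·93.6/(-0.56) = 6067.28571…

6067.286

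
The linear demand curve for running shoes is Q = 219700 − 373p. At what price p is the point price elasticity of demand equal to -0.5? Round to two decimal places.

196.34

Ed = −373p/(219700 − 373p). Set this equal to -0.5:
373p = 0.5·(219700 − 373p) ⇒ 373p(1 + 0.5) = 0.5·219700
p = 0.5·219700 / (373·1.5) = 196.3360…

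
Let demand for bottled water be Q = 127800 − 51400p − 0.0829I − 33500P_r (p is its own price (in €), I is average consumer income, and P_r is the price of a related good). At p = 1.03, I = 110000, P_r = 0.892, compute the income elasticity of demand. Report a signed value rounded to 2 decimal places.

At the given values, Q = 127800 − 51400(1.03) − 0.0829(110000) − 33500(0.892) = 35857.
∂Q/∂I = -0.0829.
E = (-0.0829) × (110000/35857) = -0.2543…

-0.25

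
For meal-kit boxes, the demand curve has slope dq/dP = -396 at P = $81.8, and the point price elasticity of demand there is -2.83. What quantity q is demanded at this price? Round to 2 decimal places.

11446.22

Ed = (dq/dP)·(P/q) ⇒ q = (dq/dP)·P/Ed = (-396)·81.8/(-2.83) = 11446.2190…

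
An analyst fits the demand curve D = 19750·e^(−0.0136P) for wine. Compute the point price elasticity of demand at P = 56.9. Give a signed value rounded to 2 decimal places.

-0.77

dD/dP = −0.0136·D = -123.889. At P = 56.9, D = 9109.46.
Ed = (dD/dP)·(P/D) = (-123.889) × (56.9/9109.46) = -0.7738…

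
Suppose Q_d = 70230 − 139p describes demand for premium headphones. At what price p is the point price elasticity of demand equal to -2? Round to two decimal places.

Ed = −139p/(70230 − 139p). Set this equal to -2:
139p = 2·(70230 − 139p) ⇒ 139p(1 + 2) = 2·70230
p = 2·70230 / (139·3) = 336.8345…

336.83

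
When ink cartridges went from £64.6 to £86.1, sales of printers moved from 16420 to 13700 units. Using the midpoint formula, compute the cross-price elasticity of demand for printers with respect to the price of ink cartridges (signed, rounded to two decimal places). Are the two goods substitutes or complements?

%ΔQ_{printers} = (13700 − 16420)/avg = -2720/15060 = -0.180610…
%ΔP_{ink cartridges} = (86.1 − 64.6)/avg = 21.5/75.35 = 0.285335…
E_cross = (-2720/15060) / (21.5/75.35) = -0.6329…
E_cross < 0 ⇒ the goods are complements.

-0.63; complements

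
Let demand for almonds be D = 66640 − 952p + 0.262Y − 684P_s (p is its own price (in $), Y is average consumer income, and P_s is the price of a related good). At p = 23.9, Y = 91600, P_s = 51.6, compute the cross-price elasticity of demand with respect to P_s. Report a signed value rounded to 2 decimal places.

At the given values, D = 66640 − 952(23.9) + 0.262(91600) − 684(51.6) = 32592.
∂D/∂P_s = -684.
E = (-684) × (51.6/32592) = -1.0829…

-1.08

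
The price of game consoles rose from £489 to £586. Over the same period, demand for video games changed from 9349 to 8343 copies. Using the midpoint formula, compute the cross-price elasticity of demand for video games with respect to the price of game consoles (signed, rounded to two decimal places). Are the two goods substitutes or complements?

-0.63; complements

%ΔQ_{video games} = (8343 − 9349)/avg = -1006/8846 = -0.113723…
%ΔP_{game consoles} = (586 − 489)/avg = 97/537.5 = 0.180465…
E_cross = (-1006/8846) / (97/537.5) = -0.6301…
E_cross < 0 ⇒ the goods are complements.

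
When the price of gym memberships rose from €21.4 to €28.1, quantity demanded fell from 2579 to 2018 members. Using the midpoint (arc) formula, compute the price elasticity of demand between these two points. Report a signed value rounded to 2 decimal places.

-0.90

%ΔQ = (2018 − 2579) / [(2579 + 2018)/2] = -561/2298.5 = -0.244072…
%ΔP = (28.1 − 21.4) / [(21.4 + 28.1)/2] = 6.7/24.75 = 0.270707…
Arc Ed = %ΔQ / %ΔP = (-561/2298.5) / (6.7/24.75) = -0.9016…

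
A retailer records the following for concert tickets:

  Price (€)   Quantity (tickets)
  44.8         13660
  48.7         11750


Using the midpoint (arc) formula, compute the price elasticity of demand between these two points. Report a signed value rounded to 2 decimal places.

-1.80

%ΔQ = (11750 − 13660) / [(13660 + 11750)/2] = -1910/12705 = -0.150334…
%ΔP = (48.7 − 44.8) / [(44.8 + 48.7)/2] = 3.9/46.75 = 0.083422…
Arc Ed = %ΔQ / %ΔP = (-1910/12705) / (3.9/46.75) = -1.8020…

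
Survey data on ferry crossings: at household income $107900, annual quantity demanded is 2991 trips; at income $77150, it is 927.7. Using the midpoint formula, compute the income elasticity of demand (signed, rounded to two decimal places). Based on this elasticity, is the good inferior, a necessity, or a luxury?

3.17; luxury

%ΔQ = (927.7 − 2991)/[( 2991 + 927.7)/2] = -2063.3/1959.35 = -1.053053…
%ΔIncome = (77150 − 107900)/[( 107900 + 77150)/2] = -30750/92525 = -0.332342…
E_income = (-2063.3/1959.35) / (-30750/92525) = 3.1685…
E_income > 1 ⇒ normal good, luxury.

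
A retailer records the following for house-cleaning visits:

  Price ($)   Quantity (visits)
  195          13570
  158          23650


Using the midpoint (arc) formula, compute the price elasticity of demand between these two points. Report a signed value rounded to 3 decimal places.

-2.584

%ΔQ = (23650 − 13570) / [(13570 + 23650)/2] = 10080/18610 = 0.541644…
%ΔP = (158 − 195) / [(195 + 158)/2] = -37/176.5 = -0.209631…
Arc Ed = %ΔQ / %ΔP = (10080/18610) / (-37/176.5) = -2.58378…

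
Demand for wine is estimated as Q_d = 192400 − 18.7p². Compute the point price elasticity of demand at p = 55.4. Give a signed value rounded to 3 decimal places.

-0.850

dQ_d/dp = −2·18.7·p = -2071.96. At p = 55.4, Q_d = 135006.708.
Ed = (dQ_d/dp)·(p/Q_d) = (-2071.96) × (55.4/135006.708) = -0.85022…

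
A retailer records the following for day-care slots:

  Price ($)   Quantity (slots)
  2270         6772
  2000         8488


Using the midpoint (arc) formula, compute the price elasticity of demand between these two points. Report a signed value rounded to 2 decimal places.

%ΔQ = (8488 − 6772) / [(6772 + 8488)/2] = 1716/7630 = 0.224901…
%ΔP = (2000 − 2270) / [(2270 + 2000)/2] = -270/2135 = -0.126463…
Arc Ed = %ΔQ / %ΔP = (1716/7630) / (-270/2135) = -1.7783…

-1.78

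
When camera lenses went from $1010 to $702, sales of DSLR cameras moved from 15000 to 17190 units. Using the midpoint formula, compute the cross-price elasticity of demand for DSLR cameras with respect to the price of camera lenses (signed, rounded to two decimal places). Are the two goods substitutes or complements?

-0.38; complements

%ΔQ_{DSLR cameras} = (17190 − 15000)/avg = 2190/16095 = 0.136067…
%ΔP_{camera lenses} = (702 − 1010)/avg = -308/856 = -0.359813…
E_cross = (2190/16095) / (-308/856) = -0.3781…
E_cross < 0 ⇒ the goods are complements.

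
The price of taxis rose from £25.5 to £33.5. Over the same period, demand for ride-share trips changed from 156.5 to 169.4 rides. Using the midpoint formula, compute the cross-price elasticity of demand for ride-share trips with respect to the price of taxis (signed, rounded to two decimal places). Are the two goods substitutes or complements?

%ΔQ_{ride-share trips} = (169.4 − 156.5)/avg = 12.9/162.95 = 0.079165…
%ΔP_{taxis} = (33.5 − 25.5)/avg = 8/29.5 = 0.271186…
E_cross = (12.9/162.95) / (8/29.5) = 0.2919…
E_cross > 0 ⇒ the goods are substitutes.

0.29; substitutes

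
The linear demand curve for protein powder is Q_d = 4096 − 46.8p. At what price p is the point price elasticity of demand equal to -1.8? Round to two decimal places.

56.26

Ed = −46.8p/(4096 − 46.8p). Set this equal to -1.8:
46.8p = 1.8·(4096 − 46.8p) ⇒ 46.8p(1 + 1.8) = 1.8·4096
p = 1.8·4096 / (46.8·2.8) = 56.2637…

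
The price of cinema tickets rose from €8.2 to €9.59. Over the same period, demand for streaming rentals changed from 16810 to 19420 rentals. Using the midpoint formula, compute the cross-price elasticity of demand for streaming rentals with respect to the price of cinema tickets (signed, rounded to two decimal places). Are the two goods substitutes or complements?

%ΔQ_{streaming rentals} = (19420 − 16810)/avg = 2610/18115 = 0.144079…
%ΔP_{cinema tickets} = (9.59 − 8.2)/avg = 1.39/8.895 = 0.156267…
E_cross = (2610/18115) / (1.39/8.895) = 0.9220…
E_cross > 0 ⇒ the goods are substitutes.

0.92; substitutes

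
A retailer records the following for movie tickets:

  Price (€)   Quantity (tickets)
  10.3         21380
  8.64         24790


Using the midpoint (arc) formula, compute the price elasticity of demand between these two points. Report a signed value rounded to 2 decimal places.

%ΔQ = (24790 − 21380) / [(21380 + 24790)/2] = 3410/23085 = 0.147714…
%ΔP = (8.64 − 10.3) / [(10.3 + 8.64)/2] = -1.66/9.47 = -0.175290…
Arc Ed = %ΔQ / %ΔP = (3410/23085) / (-1.66/9.47) = -0.8426…

-0.84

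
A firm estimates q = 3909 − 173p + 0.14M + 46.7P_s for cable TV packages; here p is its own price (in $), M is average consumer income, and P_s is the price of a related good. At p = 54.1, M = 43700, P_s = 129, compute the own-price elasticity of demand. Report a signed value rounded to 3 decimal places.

-1.399

At the given values, q = 3909 − 173(54.1) + 0.14(43700) + 46.7(129) = 6692.
∂q/∂p = −173.
E = (-173) × (54.1/6692) = -1.39858…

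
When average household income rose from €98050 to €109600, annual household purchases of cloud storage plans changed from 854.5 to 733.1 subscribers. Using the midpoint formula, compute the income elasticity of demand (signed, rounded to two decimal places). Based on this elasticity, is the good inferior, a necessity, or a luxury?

%ΔQ = (733.1 − 854.5)/[( 854.5 + 733.1)/2] = -121.4/793.8 = -0.152935…
%ΔIncome = (109600 − 98050)/[( 98050 + 109600)/2] = 11550/103825 = 0.111244…
E_income = (-121.4/793.8) / (11550/103825) = -1.3747…
E_income < 0 ⇒ inferior good.

-1.37; inferior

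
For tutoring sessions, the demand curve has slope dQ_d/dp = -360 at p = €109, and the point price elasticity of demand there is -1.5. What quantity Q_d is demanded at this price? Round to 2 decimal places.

26160.00

Ed = (dQ_d/dp)·(p/Q_d) ⇒ Q_d = (dQ_d/dp)·p/Ed = (-360)·109/(-1.5) = 26160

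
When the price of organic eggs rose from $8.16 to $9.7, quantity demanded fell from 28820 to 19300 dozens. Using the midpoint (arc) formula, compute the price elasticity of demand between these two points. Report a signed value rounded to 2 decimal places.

-2.29

%ΔQ = (19300 − 28820) / [(28820 + 19300)/2] = -9520/24060 = -0.395677…
%ΔP = (9.7 − 8.16) / [(8.16 + 9.7)/2] = 1.54/8.93 = 0.172452…
Arc Ed = %ΔQ / %ΔP = (-9520/24060) / (1.54/8.93) = -2.2944…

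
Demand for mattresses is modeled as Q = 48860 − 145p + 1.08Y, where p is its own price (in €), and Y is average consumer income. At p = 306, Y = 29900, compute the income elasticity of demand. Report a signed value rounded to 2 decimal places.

At the given values, Q = 48860 − 145(306) + 1.08(29900) = 36782.
∂Q/∂Y = 1.08.
E = (1.08) × (29900/36782) = 0.8779…

0.88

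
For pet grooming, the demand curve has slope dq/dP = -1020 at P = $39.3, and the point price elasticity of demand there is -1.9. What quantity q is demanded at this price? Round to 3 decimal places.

Ed = (dq/dP)·(P/q) ⇒ q = (dq/dP)·P/Ed = (-1020)·39.3/(-1.9) = 21097.89473…

21097.895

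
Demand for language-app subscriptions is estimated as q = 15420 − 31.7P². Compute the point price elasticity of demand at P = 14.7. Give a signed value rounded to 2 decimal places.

dq/dP = −2·31.7·P = -931.98. At P = 14.7, q = 8569.947.
Ed = (dq/dP)·(P/q) = (-931.98) × (14.7/8569.947) = -1.5986…

-1.60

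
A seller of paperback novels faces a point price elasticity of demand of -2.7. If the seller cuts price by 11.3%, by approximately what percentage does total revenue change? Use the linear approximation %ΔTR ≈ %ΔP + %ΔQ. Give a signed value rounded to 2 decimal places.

+19.21%

%ΔQ ≈ Ed × %ΔP = (-2.7) × (-11.3%) = +30.5100%
%ΔTR ≈ %ΔP + %ΔQ = (-11.3%) + (+30.5100%) = +19.2100%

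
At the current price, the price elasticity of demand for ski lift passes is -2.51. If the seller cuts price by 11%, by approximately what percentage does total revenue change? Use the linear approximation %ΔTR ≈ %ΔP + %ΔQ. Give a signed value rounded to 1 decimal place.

+16.6%

%ΔQ ≈ Ed × %ΔP = (-2.51) × (-11%) = +27.6100%
%ΔTR ≈ %ΔP + %ΔQ = (-11%) + (+27.6100%) = +16.6100%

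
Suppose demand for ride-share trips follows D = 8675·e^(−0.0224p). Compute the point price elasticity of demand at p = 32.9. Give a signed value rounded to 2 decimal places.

dD/dp = −0.0224·D = -92.9951. At p = 32.9, D = 4151.56.
Ed = (dD/dp)·(p/D) = (-92.9951) × (32.9/4151.56) = -0.7369…

-0.74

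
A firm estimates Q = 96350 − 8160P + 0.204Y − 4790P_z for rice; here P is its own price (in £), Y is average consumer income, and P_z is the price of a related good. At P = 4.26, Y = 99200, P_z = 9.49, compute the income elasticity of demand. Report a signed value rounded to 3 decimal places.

0.556

At the given values, Q = 96350 − 8160(4.26) + 0.204(99200) − 4790(9.49) = 36368.1.
∂Q/∂Y = 0.204.
E = (0.204) × (99200/36368.1) = 0.55644…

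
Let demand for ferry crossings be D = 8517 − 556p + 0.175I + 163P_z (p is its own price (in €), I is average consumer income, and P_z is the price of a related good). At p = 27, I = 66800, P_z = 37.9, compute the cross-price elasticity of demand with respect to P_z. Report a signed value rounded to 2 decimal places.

At the given values, D = 8517 − 556(27) + 0.175(66800) + 163(37.9) = 11372.7.
∂D/∂P_z = 163.
E = (163) × (37.9/11372.7) = 0.5432…

0.54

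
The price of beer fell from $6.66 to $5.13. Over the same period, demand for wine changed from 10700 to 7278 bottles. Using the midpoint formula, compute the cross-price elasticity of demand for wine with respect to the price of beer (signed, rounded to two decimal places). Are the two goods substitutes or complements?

1.47; substitutes

%ΔQ_{wine} = (7278 − 10700)/avg = -3422/8989 = -0.380687…
%ΔP_{beer} = (5.13 − 6.66)/avg = -1.53/5.895 = -0.259541…
E_cross = (-3422/8989) / (-1.53/5.895) = 1.4667…
E_cross > 0 ⇒ the goods are substitutes.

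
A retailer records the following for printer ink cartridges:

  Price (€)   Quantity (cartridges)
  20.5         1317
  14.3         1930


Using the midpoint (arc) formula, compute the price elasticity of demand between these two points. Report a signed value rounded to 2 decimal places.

%ΔQ = (1930 − 1317) / [(1317 + 1930)/2] = 613/1623.5 = 0.377579…
%ΔP = (14.3 − 20.5) / [(20.5 + 14.3)/2] = -6.2/17.4 = -0.356321…
Arc Ed = %ΔQ / %ΔP = (613/1623.5) / (-6.2/17.4) = -1.0596…

-1.06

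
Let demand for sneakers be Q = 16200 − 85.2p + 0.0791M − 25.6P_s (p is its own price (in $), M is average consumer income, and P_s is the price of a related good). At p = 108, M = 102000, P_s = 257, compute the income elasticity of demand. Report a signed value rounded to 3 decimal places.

0.951

At the given values, Q = 16200 − 85.2(108) + 0.0791(102000) − 25.6(257) = 8487.4.
∂Q/∂M = 0.0791.
E = (0.0791) × (102000/8487.4) = 0.95060…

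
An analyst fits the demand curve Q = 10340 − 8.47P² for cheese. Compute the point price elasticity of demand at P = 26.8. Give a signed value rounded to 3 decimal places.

-2.858

dQ/dP = −2·8.47·P = -453.992. At P = 26.8, Q = 4256.5072.
Ed = (dQ/dP)·(P/Q) = (-453.992) × (26.8/4256.5072) = -2.85844…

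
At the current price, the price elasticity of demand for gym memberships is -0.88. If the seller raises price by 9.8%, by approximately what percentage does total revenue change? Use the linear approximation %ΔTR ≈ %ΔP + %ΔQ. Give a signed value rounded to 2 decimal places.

+1.18%

%ΔQ ≈ Ed × %ΔP = (-0.88) × (+9.8%) = -8.6240%
%ΔTR ≈ %ΔP + %ΔQ = (+9.8%) + (-8.6240%) = +1.1760%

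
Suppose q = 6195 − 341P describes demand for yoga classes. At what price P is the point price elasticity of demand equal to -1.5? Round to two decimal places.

Ed = −341P/(6195 − 341P). Set this equal to -1.5:
341P = 1.5·(6195 − 341P) ⇒ 341P(1 + 1.5) = 1.5·6195
P = 1.5·6195 / (341·2.5) = 10.9002…

10.90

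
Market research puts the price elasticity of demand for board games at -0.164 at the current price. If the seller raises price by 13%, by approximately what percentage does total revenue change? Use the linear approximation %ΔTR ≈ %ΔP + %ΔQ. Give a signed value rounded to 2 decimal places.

%ΔQ ≈ Ed × %ΔP = (-0.164) × (+13%) = -2.1320%
%ΔTR ≈ %ΔP + %ΔQ = (+13%) + (-2.1320%) = +10.8680%

+10.87%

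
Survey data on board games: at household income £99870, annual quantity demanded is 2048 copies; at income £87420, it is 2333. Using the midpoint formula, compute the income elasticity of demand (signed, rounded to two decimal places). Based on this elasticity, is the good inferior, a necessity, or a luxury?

%ΔQ = (2333 − 2048)/[( 2048 + 2333)/2] = 285/2190.5 = 0.130107…
%ΔIncome = (87420 − 99870)/[( 99870 + 87420)/2] = -12450/93645 = -0.132948…
E_income = (285/2190.5) / (-12450/93645) = -0.9786…
E_income < 0 ⇒ inferior good.

-0.98; inferior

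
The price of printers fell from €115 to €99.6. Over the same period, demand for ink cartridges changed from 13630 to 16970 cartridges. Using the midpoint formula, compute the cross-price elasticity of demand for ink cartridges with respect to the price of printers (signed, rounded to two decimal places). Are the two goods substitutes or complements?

%ΔQ_{ink cartridges} = (16970 − 13630)/avg = 3340/15300 = 0.218300…
%ΔP_{printers} = (99.6 − 115)/avg = -15.4/107.3 = -0.143522…
E_cross = (3340/15300) / (-15.4/107.3) = -1.5210…
E_cross < 0 ⇒ the goods are complements.

-1.52; complements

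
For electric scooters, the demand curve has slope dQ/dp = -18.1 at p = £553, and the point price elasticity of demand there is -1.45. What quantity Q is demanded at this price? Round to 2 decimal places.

6902.97

Ed = (dQ/dp)·(p/Q) ⇒ Q = (dQ/dp)·p/Ed = (-18.1)·553/(-1.45) = 6902.9655…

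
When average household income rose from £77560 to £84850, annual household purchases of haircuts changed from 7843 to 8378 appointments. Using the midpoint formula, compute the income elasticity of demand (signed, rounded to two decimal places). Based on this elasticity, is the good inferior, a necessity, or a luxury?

%ΔQ = (8378 − 7843)/[( 7843 + 8378)/2] = 535/8110.5 = 0.065963…
%ΔIncome = (84850 − 77560)/[( 77560 + 84850)/2] = 7290/81205 = 0.089772…
E_income = (535/8110.5) / (7290/81205) = 0.7347…
0 < E_income < 1 ⇒ normal good, necessity.

0.73; necessity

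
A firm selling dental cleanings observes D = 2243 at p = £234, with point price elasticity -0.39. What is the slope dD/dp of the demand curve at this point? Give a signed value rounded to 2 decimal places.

-3.74

Ed = (dD/dp)·(p/D) ⇒ dD/dp = Ed·D/p = (-0.39)·2243/234 = -3.7383…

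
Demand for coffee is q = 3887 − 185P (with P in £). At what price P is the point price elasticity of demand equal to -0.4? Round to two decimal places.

Ed = −185P/(3887 − 185P). Set this equal to -0.4:
185P = 0.4·(3887 − 185P) ⇒ 185P(1 + 0.4) = 0.4·3887
P = 0.4·3887 / (185·1.4) = 6.0030…

6.00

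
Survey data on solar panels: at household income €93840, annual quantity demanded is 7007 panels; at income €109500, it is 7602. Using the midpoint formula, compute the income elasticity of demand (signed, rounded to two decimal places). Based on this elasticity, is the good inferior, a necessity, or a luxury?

%ΔQ = (7602 − 7007)/[( 7007 + 7602)/2] = 595/7304.5 = 0.081456…
%ΔIncome = (109500 − 93840)/[( 93840 + 109500)/2] = 15660/101670 = 0.154027…
E_income = (595/7304.5) / (15660/101670) = 0.5288…
0 < E_income < 1 ⇒ normal good, necessity.

0.53; necessity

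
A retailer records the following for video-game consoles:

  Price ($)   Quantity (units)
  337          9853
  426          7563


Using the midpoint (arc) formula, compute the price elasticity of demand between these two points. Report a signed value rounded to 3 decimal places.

%ΔQ = (7563 − 9853) / [(9853 + 7563)/2] = -2290/8708 = -0.262976…
%ΔP = (426 − 337) / [(337 + 426)/2] = 89/381.5 = 0.233289…
Arc Ed = %ΔQ / %ΔP = (-2290/8708) / (89/381.5) = -1.12725…

-1.127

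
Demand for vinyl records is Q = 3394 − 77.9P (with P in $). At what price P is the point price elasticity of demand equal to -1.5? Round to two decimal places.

26.14

Ed = −77.9P/(3394 − 77.9P). Set this equal to -1.5:
77.9P = 1.5·(3394 − 77.9P) ⇒ 77.9P(1 + 1.5) = 1.5·3394
P = 1.5·3394 / (77.9·2.5) = 26.1412…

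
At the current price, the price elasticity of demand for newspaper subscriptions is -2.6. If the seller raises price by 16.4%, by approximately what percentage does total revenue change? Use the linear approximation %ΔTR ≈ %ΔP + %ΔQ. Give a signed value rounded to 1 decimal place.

%ΔQ ≈ Ed × %ΔP = (-2.6) × (+16.4%) = -42.6400%
%ΔTR ≈ %ΔP + %ΔQ = (+16.4%) + (-42.6400%) = -26.2400%

-26.2%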